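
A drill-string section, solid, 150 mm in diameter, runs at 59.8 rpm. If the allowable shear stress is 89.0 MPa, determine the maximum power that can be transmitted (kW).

369 kW

J = πd⁴/32 = π(0.150)⁴/32 = 4.970×10^-5 m⁴.
T_max = τ_allow·J/r = 8.90×10^7 × 4.970×10^-5 / 0.0750 = 58980 N·m.
ω = 2π·59.8/60 = 6.262 rad/s, so P_max = T_max·ω = 3.693×10^5 W.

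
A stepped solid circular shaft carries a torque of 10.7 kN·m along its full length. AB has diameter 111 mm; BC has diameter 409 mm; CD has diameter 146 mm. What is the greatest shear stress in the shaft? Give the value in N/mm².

Under the same torque, τ_max = 16T/(πd³) is largest where d is smallest — segment AB (d = 111 mm).
τ_max = 16·10700/(π·(0.111)³) = 3.985×10^7 Pa.

39.8 N/mm²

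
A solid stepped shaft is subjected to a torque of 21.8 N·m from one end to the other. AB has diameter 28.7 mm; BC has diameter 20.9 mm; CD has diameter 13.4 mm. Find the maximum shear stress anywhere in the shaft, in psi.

6690 psi

Under the same torque, τ_max = 16T/(πd³) is largest where d is smallest — segment CD (d = 13.4 mm).
τ_max = 16·21.80/(π·(0.0134)³) = 4.614×10^7 Pa.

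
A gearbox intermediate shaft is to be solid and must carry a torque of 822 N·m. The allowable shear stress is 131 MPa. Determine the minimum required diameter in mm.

31.7 mm

For a solid shaft τ_max = 16T/(πd³), so d = (16T/(π τ_allow))^(1/3) = (16·822.0/(π·1.31×10^8))^(1/3) = 0.03173 m.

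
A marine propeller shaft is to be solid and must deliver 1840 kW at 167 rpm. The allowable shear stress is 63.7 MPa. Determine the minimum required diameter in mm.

ω = 2π·167/60 = 17.49 rad/s, so T = P/ω = 1840×10³ / 17.49 = 105200 N·m.
For a solid shaft τ_max = 16T/(πd³), so d = (16T/(π τ_allow))^(1/3) = (16·105200/(π·6.37×10^7))^(1/3) = 0.2034 m.

203 mm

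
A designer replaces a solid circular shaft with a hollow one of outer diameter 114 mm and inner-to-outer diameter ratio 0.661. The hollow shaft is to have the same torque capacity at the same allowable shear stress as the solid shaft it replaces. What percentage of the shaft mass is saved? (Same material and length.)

35.2 %

Equal τ_max and T ⇒ the solid shaft needs d_s³ = d_o³(1−k⁴), so d_s = 114·(1−0.661⁴)^(1/3) = 106.2 mm.
Area ratio A_h/A_s = d_o²(1−k²)/d_s² = (1−k²)/(1−k⁴)^(2/3) = 0.6485.
Mass saving = 1 − 0.6485 = 35.2 %.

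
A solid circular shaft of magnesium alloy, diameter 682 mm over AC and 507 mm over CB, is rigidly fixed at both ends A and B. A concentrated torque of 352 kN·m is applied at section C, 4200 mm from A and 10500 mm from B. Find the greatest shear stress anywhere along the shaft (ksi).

0.730 ksi

Compatibility: T_A·a/J_AC = T_B·b/J_CB with T_A + T_B = T₀.
J_AC = 0.0212 m⁴, J_CB = 6.49×10^-3 m⁴, so T_A = T₀·(J_AC/a)/((J_AC/a)+(J_CB/b)) = 313700 N·m, T_B = 38320 N·m.
τ in each portion: τ_AC = 5.04×10^6 Pa, τ_CB = 1.50×10^6 Pa; maximum is in AC.
τ_max = T_AC·r/J = 313700·0.341/0.0212 = 5.036×10^6 Pa.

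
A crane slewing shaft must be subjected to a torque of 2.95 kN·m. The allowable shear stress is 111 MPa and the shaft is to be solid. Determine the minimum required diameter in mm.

For a solid shaft τ_max = 16T/(πd³), so d = (16T/(π τ_allow))^(1/3) = (16·2950/(π·1.11×10^8))^(1/3) = 0.05134 m.

51.3 mm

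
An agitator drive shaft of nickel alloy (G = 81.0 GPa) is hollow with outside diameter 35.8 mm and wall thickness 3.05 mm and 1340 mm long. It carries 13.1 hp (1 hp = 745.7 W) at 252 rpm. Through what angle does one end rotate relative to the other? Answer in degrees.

4.13°

ω = 2π·252/60 = 26.39 rad/s, so T = P/ω = 13.1×745.7 / 26.39 = 370.2 N·m.
J = π(d_o⁴ − d_i⁴)/32 = π(0.0358⁴ − 0.0297⁴)/32 = 8.487×10^-8 m⁴.
θ = T·L/(G·J) = 370.2 × 1.34 / (81.0×10⁹ × 8.487×10^-8) = 0.07215 rad.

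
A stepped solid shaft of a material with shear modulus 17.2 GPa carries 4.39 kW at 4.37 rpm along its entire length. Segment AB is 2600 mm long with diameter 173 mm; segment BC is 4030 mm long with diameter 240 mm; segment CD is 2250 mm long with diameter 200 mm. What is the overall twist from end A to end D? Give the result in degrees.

ω = 2π·4.37/60 = 0.4576 rad/s, so T = P/ω = 4.39×10³ / 0.4576 = 9593 N·m.
J_AB = π(0.173)⁴/32 = 8.79×10^-5 m⁴; J_BC = π(0.240)⁴/32 = 3.26×10^-4 m⁴; J_CD = π(0.200)⁴/32 = 1.57×10^-4 m⁴.
θ = (T/G)·Σ L_i/J_i = (9593/17.2×10⁹)·(2.60/8.79×10^-5 + 4.03/3.26×10^-4 + 2.25/1.57×10^-4) = 0.03138 rad.

1.80°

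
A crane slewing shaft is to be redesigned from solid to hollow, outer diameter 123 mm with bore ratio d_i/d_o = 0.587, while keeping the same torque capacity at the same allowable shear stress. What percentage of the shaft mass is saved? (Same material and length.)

Equal τ_max and T ⇒ the solid shaft needs d_s³ = d_o³(1−k⁴), so d_s = 123·(1−0.587⁴)^(1/3) = 117.9 mm.
Area ratio A_h/A_s = d_o²(1−k²)/d_s² = (1−k²)/(1−k⁴)^(2/3) = 0.7131.
Mass saving = 1 − 0.7131 = 28.7 %.

28.7 %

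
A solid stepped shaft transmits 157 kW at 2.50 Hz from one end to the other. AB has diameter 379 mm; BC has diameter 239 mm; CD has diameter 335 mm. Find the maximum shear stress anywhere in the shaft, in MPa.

ω = 2π·2.50 = 15.71 rad/s, so T = P/ω = 157×10³ / 15.71 = 9995 N·m.
Under the same torque, τ_max = 16T/(πd³) is largest where d is smallest — segment BC (d = 239 mm).
τ_max = 16·9995/(π·(0.239)³) = 3.729×10^6 Pa.

3.73 MPa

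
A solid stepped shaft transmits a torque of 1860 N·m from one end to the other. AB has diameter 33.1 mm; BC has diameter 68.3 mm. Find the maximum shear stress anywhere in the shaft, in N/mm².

261 N/mm²

Under the same torque, τ_max = 16T/(πd³) is largest where d is smallest — segment AB (d = 33.1 mm).
τ_max = 16·1860/(π·(0.0331)³) = 2.612×10^8 Pa.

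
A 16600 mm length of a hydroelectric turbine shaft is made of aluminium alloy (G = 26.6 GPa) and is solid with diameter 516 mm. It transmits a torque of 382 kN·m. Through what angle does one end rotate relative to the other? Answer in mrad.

34.3 mrad

J = πd⁴/32 = π(0.516)⁴/32 = 6.960×10^-3 m⁴.
θ = T·L/(G·J) = 382000 × 16.6 / (26.6×10⁹ × 6.960×10^-3) = 0.03425 rad.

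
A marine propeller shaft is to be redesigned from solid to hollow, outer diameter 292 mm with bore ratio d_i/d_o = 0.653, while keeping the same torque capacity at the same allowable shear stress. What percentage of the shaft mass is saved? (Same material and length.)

34.4 %

Equal τ_max and T ⇒ the solid shaft needs d_s³ = d_o³(1−k⁴), so d_s = 292·(1−0.653⁴)^(1/3) = 273.1 mm.
Area ratio A_h/A_s = d_o²(1−k²)/d_s² = (1−k²)/(1−k⁴)^(2/3) = 0.6557.
Mass saving = 1 − 0.6557 = 34.4 %.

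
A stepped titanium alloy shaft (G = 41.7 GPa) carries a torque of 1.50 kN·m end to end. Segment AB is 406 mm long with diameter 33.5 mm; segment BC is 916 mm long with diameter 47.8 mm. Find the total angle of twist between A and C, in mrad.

J_AB = π(0.0335)⁴/32 = 1.24×10^-7 m⁴; J_BC = π(0.0478)⁴/32 = 5.13×10^-7 m⁴.
θ = (T/G)·Σ L_i/J_i = (1500/41.7×10⁹)·(0.406/1.24×10^-7 + 0.916/5.13×10^-7) = 0.1824 rad.

182 mrad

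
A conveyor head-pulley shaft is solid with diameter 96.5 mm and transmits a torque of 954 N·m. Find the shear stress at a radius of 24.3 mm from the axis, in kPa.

J = πd⁴/32 = π(0.0965)⁴/32 = 8.514×10^-6 m⁴.
Shear stress varies linearly with radius: τ = T·r/J = 954.0 × 0.0243 / 8.514×10^-6 = 2.723×10^6 Pa.

2720 kPa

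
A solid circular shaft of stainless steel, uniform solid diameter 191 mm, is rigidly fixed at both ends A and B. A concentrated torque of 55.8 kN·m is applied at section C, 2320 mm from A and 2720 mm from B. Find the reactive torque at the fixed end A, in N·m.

30100 N·m

With uniform GJ and both ends fixed, compatibility θ_AC = θ_CB gives T_A·a = T_B·b, together with T_A + T_B = T₀.
T_A = T₀·b/(a+b) = 55800·2720/5040 = 30110 N·m; T_B = 25690 N·m.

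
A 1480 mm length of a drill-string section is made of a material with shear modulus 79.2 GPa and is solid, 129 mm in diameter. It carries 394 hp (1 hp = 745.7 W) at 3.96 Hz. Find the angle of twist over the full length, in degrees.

0.465°

ω = 2π·3.96 = 24.88 rad/s, so T = P/ω = 394×745.7 / 24.88 = 11810 N·m.
J = πd⁴/32 = π(0.129)⁴/32 = 2.719×10^-5 m⁴.
θ = T·L/(G·J) = 11810 × 1.48 / (79.2×10⁹ × 2.719×10^-5) = 8.116×10^-3 rad.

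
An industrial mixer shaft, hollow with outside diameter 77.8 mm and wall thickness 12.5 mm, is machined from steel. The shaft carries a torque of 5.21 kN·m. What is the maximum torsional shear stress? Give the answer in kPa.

J = π(d_o⁴ − d_i⁴)/32 = π(0.0778⁴ − 0.0528⁴)/32 = 2.834×10^-6 m⁴.
τ_max = T·r/J = 5210 × 0.0389 / 2.834×10^-6 = 7.152×10^7 Pa.

71500 kPa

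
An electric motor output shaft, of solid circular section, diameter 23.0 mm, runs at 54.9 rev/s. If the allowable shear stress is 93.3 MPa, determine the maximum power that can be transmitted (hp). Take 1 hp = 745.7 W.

J = πd⁴/32 = π(0.0230)⁴/32 = 2.747×10^-8 m⁴.
T_max = τ_allow·J/r = 9.33×10^7 × 2.747×10^-8 / 0.0115 = 222.9 N·m.
ω = 2π·54.9 = 344.9 rad/s, so P_max = T_max·ω = 7.689×10^4 W.

103 hp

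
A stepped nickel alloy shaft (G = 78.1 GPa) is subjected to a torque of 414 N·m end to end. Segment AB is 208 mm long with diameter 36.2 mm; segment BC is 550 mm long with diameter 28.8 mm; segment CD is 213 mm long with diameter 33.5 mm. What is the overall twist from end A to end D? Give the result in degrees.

J_AB = π(0.0362)⁴/32 = 1.69×10^-7 m⁴; J_BC = π(0.0288)⁴/32 = 6.75×10^-8 m⁴; J_CD = π(0.0335)⁴/32 = 1.24×10^-7 m⁴.
θ = (T/G)·Σ L_i/J_i = (414.0/78.1×10⁹)·(0.208/1.69×10^-7 + 0.550/6.75×10^-8 + 0.213/1.24×10^-7) = 0.05884 rad.

3.37°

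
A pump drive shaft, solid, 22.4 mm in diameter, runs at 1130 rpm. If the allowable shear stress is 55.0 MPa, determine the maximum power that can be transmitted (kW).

J = πd⁴/32 = π(0.0224)⁴/32 = 2.472×10^-8 m⁴.
T_max = τ_allow·J/r = 5.50×10^7 × 2.472×10^-8 / 0.0112 = 121.4 N·m.
ω = 2π·1130/60 = 118.3 rad/s, so P_max = T_max·ω = 1.436×10^4 W.

14.4 kW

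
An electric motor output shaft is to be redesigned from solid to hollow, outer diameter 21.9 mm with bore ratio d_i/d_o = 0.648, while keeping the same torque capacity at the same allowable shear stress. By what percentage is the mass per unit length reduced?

34.0 %

Equal τ_max and T ⇒ the solid shaft needs d_s³ = d_o³(1−k⁴), so d_s = 21.9·(1−0.648⁴)^(1/3) = 20.53 mm.
Area ratio A_h/A_s = d_o²(1−k²)/d_s² = (1−k²)/(1−k⁴)^(2/3) = 0.6602.
Mass saving = 1 − 0.6602 = 34.0 %.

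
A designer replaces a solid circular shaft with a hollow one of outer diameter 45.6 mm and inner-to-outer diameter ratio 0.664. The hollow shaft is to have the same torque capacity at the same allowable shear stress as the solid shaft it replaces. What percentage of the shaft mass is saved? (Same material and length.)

35.4 %

Equal τ_max and T ⇒ the solid shaft needs d_s³ = d_o³(1−k⁴), so d_s = 45.6·(1−0.664⁴)^(1/3) = 42.43 mm.
Area ratio A_h/A_s = d_o²(1−k²)/d_s² = (1−k²)/(1−k⁴)^(2/3) = 0.6458.
Mass saving = 1 − 0.6458 = 35.4 %.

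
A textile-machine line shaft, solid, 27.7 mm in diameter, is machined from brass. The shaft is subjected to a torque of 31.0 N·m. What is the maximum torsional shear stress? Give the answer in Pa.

7.43e6 Pa

J = πd⁴/32 = π(0.0277)⁴/32 = 5.780×10^-8 m⁴.
τ_max = T·r/J = 31.00 × 0.0138 / 5.780×10^-8 = 7.428×10^6 Pa.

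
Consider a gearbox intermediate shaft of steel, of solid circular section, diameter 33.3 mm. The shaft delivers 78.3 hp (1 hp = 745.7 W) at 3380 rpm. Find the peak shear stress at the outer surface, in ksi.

ω = 2π·3380/60 = 354.0 rad/s, so T = P/ω = 78.3×745.7 / 354.0 = 165.0 N·m.
J = πd⁴/32 = π(0.0333)⁴/32 = 1.207×10^-7 m⁴.
τ_max = T·r/J = 165.0 × 0.0166 / 1.207×10^-7 = 2.275×10^7 Pa.

3.30 ksi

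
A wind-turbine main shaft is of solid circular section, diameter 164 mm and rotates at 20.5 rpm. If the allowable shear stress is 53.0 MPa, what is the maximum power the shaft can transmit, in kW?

J = πd⁴/32 = π(0.164)⁴/32 = 7.102×10^-5 m⁴.
T_max = τ_allow·J/r = 5.30×10^7 × 7.102×10^-5 / 0.0820 = 45900 N·m.
ω = 2π·20.5/60 = 2.147 rad/s, so P_max = T_max·ω = 9.854×10^4 W.

98.5 kW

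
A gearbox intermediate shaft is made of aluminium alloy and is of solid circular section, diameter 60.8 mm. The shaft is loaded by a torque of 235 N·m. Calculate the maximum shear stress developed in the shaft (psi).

J = πd⁴/32 = π(0.0608)⁴/32 = 1.342×10^-6 m⁴.
τ_max = T·r/J = 235.0 × 0.0304 / 1.342×10^-6 = 5.325×10^6 Pa.

772 psi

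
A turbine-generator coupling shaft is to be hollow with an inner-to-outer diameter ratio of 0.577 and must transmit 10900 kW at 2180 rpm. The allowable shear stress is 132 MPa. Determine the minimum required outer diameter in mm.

127 mm

ω = 2π·2180/60 = 228.3 rad/s, so T = P/ω = 10900×10³ / 228.3 = 47750 N·m.
For a hollow shaft with d_i/d_o = 0.577: τ_max = 16T/(π d_o³ (1−k⁴)), so d_o = [16T/(π τ_allow (1−k⁴))]^(1/3) = [16·47750/(π·1.32×10^8·0.8892)]^(1/3) = 0.1275 m.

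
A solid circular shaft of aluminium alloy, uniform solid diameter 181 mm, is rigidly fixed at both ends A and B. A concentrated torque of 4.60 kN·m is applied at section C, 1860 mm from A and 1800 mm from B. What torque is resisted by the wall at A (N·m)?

2260 N·m

With uniform GJ and both ends fixed, compatibility θ_AC = θ_CB gives T_A·a = T_B·b, together with T_A + T_B = T₀.
T_A = T₀·b/(a+b) = 4600·1800/3660 = 2262 N·m; T_B = 2338 N·m.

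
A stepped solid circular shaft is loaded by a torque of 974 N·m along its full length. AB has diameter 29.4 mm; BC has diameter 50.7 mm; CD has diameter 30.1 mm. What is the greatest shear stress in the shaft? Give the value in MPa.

Under the same torque, τ_max = 16T/(πd³) is largest where d is smallest — segment AB (d = 29.4 mm).
τ_max = 16·974.0/(π·(0.0294)³) = 1.952×10^8 Pa.

195 MPa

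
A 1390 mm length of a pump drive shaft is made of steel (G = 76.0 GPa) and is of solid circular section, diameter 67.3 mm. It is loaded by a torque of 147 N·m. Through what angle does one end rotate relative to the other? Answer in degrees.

J = πd⁴/32 = π(0.0673)⁴/32 = 2.014×10^-6 m⁴.
θ = T·L/(G·J) = 147.0 × 1.39 / (76.0×10⁹ × 2.014×10^-6) = 1.335×10^-3 rad.

0.0765°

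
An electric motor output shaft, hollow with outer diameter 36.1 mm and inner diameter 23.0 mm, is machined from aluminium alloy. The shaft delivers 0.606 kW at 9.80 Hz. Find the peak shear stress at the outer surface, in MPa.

1.28 MPa

ω = 2π·9.80 = 61.58 rad/s, so T = P/ω = 0.606×10³ / 61.58 = 9.842 N·m.
J = π(d_o⁴ − d_i⁴)/32 = π(0.0361⁴ − 0.0230⁴)/32 = 1.393×10^-7 m⁴.
τ_max = T·r/J = 9.842 × 0.0181 / 1.393×10^-7 = 1.276×10^6 Pa.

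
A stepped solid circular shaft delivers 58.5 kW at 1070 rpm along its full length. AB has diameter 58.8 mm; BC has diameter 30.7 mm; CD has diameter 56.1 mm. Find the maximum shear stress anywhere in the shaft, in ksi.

13.3 ksi

ω = 2π·1070/60 = 112.1 rad/s, so T = P/ω = 58.5×10³ / 112.1 = 522.1 N·m.
Under the same torque, τ_max = 16T/(πd³) is largest where d is smallest — segment BC (d = 30.7 mm).
τ_max = 16·522.1/(π·(0.0307)³) = 9.190×10^7 Pa.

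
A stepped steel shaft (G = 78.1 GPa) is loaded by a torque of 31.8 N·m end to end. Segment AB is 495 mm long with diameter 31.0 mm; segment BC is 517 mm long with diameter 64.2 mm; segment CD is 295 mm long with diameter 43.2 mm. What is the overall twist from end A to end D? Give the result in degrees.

J_AB = π(0.0310)⁴/32 = 9.07×10^-8 m⁴; J_BC = π(0.0642)⁴/32 = 1.67×10^-6 m⁴; J_CD = π(0.0432)⁴/32 = 3.42×10^-7 m⁴.
θ = (T/G)·Σ L_i/J_i = (31.80/78.1×10⁹)·(0.495/9.07×10^-8 + 0.517/1.67×10^-6 + 0.295/3.42×10^-7) = 2.700×10^-3 rad.

0.155°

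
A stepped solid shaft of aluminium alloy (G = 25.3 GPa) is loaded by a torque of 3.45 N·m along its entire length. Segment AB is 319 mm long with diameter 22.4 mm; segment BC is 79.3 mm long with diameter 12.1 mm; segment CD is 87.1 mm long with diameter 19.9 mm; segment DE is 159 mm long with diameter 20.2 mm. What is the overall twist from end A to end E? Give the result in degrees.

0.515°

J_AB = π(0.0224)⁴/32 = 2.47×10^-8 m⁴; J_BC = π(0.0121)⁴/32 = 2.10×10^-9 m⁴; J_CD = π(0.0199)⁴/32 = 1.54×10^-8 m⁴; J_DE = π(0.0202)⁴/32 = 1.63×10^-8 m⁴.
θ = (T/G)·Σ L_i/J_i = (3.450/25.3×10⁹)·(0.319/2.47×10^-8 + 0.0793/2.10×10^-9 + 0.0871/1.54×10^-8 + 0.159/1.63×10^-8) = 8.996×10^-3 rad.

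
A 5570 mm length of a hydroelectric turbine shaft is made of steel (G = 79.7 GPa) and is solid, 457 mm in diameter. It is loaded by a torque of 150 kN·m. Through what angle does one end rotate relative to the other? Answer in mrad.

J = πd⁴/32 = π(0.457)⁴/32 = 4.282×10^-3 m⁴.
θ = T·L/(G·J) = 150000 × 5.57 / (79.7×10⁹ × 4.282×10^-3) = 2.448×10^-3 rad.

2.45 mrad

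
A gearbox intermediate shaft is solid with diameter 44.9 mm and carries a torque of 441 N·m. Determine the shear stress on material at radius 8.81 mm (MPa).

J = πd⁴/32 = π(0.0449)⁴/32 = 3.990×10^-7 m⁴.
Shear stress varies linearly with radius: τ = T·r/J = 441.0 × 0.00881 / 3.990×10^-7 = 9.737×10^6 Pa.

9.74 MPa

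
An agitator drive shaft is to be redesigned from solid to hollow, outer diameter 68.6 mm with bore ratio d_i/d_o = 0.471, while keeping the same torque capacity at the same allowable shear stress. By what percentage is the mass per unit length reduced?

Equal τ_max and T ⇒ the solid shaft needs d_s³ = d_o³(1−k⁴), so d_s = 68.6·(1−0.471⁴)^(1/3) = 67.46 mm.
Area ratio A_h/A_s = d_o²(1−k²)/d_s² = (1−k²)/(1−k⁴)^(2/3) = 0.8048.
Mass saving = 1 − 0.8048 = 19.5 %.

19.5 %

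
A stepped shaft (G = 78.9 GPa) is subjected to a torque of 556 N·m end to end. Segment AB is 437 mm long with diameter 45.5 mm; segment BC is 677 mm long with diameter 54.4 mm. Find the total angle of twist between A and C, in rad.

0.0129 rad

J_AB = π(0.0455)⁴/32 = 4.21×10^-7 m⁴; J_BC = π(0.0544)⁴/32 = 8.60×10^-7 m⁴.
θ = (T/G)·Σ L_i/J_i = (556.0/78.9×10⁹)·(0.437/4.21×10^-7 + 0.677/8.60×10^-7) = 0.01287 rad.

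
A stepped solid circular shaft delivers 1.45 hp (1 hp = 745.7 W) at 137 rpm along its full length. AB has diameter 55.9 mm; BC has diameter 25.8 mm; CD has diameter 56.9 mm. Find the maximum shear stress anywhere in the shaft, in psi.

3240 psi

ω = 2π·137/60 = 14.35 rad/s, so T = P/ω = 1.45×745.7 / 14.35 = 75.37 N·m.
Under the same torque, τ_max = 16T/(πd³) is largest where d is smallest — segment BC (d = 25.8 mm).
τ_max = 16·75.37/(π·(0.0258)³) = 2.235×10^7 Pa.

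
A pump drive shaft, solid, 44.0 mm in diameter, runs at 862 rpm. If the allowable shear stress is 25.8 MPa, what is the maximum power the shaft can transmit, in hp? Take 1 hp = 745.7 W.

J = πd⁴/32 = π(0.0440)⁴/32 = 3.680×10^-7 m⁴.
T_max = τ_allow·J/r = 2.58×10^7 × 3.680×10^-7 / 0.0220 = 431.5 N·m.
ω = 2π·862/60 = 90.27 rad/s, so P_max = T_max·ω = 3.895×10^4 W.

52.2 hp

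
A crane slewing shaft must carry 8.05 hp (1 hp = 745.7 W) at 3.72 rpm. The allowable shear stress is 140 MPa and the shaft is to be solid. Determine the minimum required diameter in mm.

82.5 mm

ω = 2π·3.72/60 = 0.3896 rad/s, so T = P/ω = 8.05×745.7 / 0.3896 = 15410 N·m.
For a solid shaft τ_max = 16T/(πd³), so d = (16T/(π τ_allow))^(1/3) = (16·15410/(π·1.40×10^8))^(1/3) = 0.08245 m.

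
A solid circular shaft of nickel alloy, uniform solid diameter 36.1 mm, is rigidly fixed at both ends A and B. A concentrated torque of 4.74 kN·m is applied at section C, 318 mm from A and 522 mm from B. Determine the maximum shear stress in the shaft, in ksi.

46.2 ksi

With uniform GJ and both ends fixed, compatibility θ_AC = θ_CB gives T_A·a = T_B·b, together with T_A + T_B = T₀.
T_A = T₀·b/(a+b) = 4740·522/840.0 = 2946 N·m; T_B = 1794 N·m.
τ in each portion: τ_AC = 3.19×10^8 Pa, τ_CB = 1.94×10^8 Pa; maximum is in AC.
τ_max = T_AC·r/J = 2946·0.0181/1.67×10^-7 = 3.189×10^8 Pa.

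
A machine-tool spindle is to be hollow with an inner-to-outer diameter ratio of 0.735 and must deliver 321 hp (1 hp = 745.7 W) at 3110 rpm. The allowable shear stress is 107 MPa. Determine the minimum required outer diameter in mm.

ω = 2π·3110/60 = 325.7 rad/s, so T = P/ω = 321×745.7 / 325.7 = 735.0 N·m.
For a hollow shaft with d_i/d_o = 0.735: τ_max = 16T/(π d_o³ (1−k⁴)), so d_o = [16T/(π τ_allow (1−k⁴))]^(1/3) = [16·735.0/(π·1.07×10^8·0.7082)]^(1/3) = 0.03669 m.

36.7 mm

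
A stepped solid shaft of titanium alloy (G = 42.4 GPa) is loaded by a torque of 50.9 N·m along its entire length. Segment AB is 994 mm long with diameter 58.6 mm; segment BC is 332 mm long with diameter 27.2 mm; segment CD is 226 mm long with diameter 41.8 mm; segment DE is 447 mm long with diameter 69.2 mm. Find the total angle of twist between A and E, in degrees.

0.550°

J_AB = π(0.0586)⁴/32 = 1.16×10^-6 m⁴; J_BC = π(0.0272)⁴/32 = 5.37×10^-8 m⁴; J_CD = π(0.0418)⁴/32 = 3.00×10^-7 m⁴; J_DE = π(0.0692)⁴/32 = 2.25×10^-6 m⁴.
θ = (T/G)·Σ L_i/J_i = (50.90/42.4×10⁹)·(0.994/1.16×10^-6 + 0.332/5.37×10^-8 + 0.226/3.00×10^-7 + 0.447/2.25×10^-6) = 9.591×10^-3 rad.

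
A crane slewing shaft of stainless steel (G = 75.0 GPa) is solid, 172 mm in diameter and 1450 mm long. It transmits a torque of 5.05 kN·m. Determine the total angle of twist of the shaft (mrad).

J = πd⁴/32 = π(0.172)⁴/32 = 8.592×10^-5 m⁴.
θ = T·L/(G·J) = 5050 × 1.45 / (75.0×10⁹ × 8.592×10^-5) = 1.136×10^-3 rad.

1.14 mrad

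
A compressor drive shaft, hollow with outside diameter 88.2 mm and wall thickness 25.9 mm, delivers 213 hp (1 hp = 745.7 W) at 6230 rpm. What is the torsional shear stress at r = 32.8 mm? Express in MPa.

1.38 MPa

ω = 2π·6230/60 = 652.4 rad/s, so T = P/ω = 213×745.7 / 652.4 = 243.5 N·m.
J = π(d_o⁴ − d_i⁴)/32 = π(0.0882⁴ − 0.0364⁴)/32 = 5.769×10^-6 m⁴.
Shear stress varies linearly with radius: τ = T·r/J = 243.5 × 0.0328 / 5.769×10^-6 = 1.384×10^6 Pa.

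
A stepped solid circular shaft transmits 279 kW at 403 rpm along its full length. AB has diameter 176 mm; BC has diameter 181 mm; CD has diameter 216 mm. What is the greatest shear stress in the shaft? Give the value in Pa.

ω = 2π·403/60 = 42.20 rad/s, so T = P/ω = 279×10³ / 42.20 = 6611 N·m.
Under the same torque, τ_max = 16T/(πd³) is largest where d is smallest — segment AB (d = 176 mm).
τ_max = 16·6611/(π·(0.176)³) = 6.176×10^6 Pa.

6.18e6 Pa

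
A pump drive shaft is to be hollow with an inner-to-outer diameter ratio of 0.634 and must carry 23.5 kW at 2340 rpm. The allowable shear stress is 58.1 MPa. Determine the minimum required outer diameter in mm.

21.6 mm

ω = 2π·2340/60 = 245.0 rad/s, so T = P/ω = 23.5×10³ / 245.0 = 95.90 N·m.
For a hollow shaft with d_i/d_o = 0.634: τ_max = 16T/(π d_o³ (1−k⁴)), so d_o = [16T/(π τ_allow (1−k⁴))]^(1/3) = [16·95.90/(π·5.81×10^7·0.8384)]^(1/3) = 0.02156 m.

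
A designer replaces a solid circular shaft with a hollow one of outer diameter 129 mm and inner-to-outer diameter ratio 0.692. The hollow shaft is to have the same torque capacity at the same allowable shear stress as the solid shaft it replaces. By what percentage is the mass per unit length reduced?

Equal τ_max and T ⇒ the solid shaft needs d_s³ = d_o³(1−k⁴), so d_s = 129·(1−0.692⁴)^(1/3) = 118.3 mm.
Area ratio A_h/A_s = d_o²(1−k²)/d_s² = (1−k²)/(1−k⁴)^(2/3) = 0.6200.
Mass saving = 1 − 0.6200 = 38.0 %.

38.0 %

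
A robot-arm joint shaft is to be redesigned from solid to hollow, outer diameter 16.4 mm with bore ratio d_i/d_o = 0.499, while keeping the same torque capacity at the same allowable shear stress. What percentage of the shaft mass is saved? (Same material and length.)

21.6 %

Equal τ_max and T ⇒ the solid shaft needs d_s³ = d_o³(1−k⁴), so d_s = 16.4·(1−0.499⁴)^(1/3) = 16.05 mm.
Area ratio A_h/A_s = d_o²(1−k²)/d_s² = (1−k²)/(1−k⁴)^(2/3) = 0.7837.
Mass saving = 1 − 0.7837 = 21.6 %.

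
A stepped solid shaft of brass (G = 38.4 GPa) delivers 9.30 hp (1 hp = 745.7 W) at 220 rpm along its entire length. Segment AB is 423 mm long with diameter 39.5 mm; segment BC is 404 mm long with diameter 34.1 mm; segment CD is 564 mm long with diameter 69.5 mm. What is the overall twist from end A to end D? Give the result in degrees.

ω = 2π·220/60 = 23.04 rad/s, so T = P/ω = 9.30×745.7 / 23.04 = 301.0 N·m.
J_AB = π(0.0395)⁴/32 = 2.39×10^-7 m⁴; J_BC = π(0.0341)⁴/32 = 1.33×10^-7 m⁴; J_CD = π(0.0695)⁴/32 = 2.29×10^-6 m⁴.
θ = (T/G)·Σ L_i/J_i = (301.0/38.4×10⁹)·(0.423/2.39×10^-7 + 0.404/1.33×10^-7 + 0.564/2.29×10^-6) = 0.03966 rad.

2.27°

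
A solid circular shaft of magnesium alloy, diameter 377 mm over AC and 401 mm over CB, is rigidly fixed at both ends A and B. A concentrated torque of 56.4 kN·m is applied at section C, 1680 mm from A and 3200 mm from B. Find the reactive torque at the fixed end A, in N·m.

Compatibility: T_A·a/J_AC = T_B·b/J_CB with T_A + T_B = T₀.
J_AC = 1.98×10^-3 m⁴, J_CB = 2.54×10^-3 m⁴, so T_A = T₀·(J_AC/a)/((J_AC/a)+(J_CB/b)) = 33730 N·m, T_B = 22670 N·m.

33700 N·m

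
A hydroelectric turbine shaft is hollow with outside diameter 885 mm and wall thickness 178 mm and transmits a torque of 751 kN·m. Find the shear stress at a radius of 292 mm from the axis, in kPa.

4170 kPa

J = π(d_o⁴ − d_i⁴)/32 = π(0.885⁴ − 0.529⁴)/32 = 0.05254 m⁴.
Shear stress varies linearly with radius: τ = T·r/J = 751000 × 0.292 / 0.05254 = 4.174×10^6 Pa.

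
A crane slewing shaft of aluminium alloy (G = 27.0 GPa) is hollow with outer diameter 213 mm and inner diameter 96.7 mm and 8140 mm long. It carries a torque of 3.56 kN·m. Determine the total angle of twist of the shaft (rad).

J = π(d_o⁴ − d_i⁴)/32 = π(0.213⁴ − 0.0967⁴)/32 = 1.935×10^-4 m⁴.
θ = T·L/(G·J) = 3560 × 8.14 / (27.0×10⁹ × 1.935×10^-4) = 5.547×10^-3 rad.

0.00555 rad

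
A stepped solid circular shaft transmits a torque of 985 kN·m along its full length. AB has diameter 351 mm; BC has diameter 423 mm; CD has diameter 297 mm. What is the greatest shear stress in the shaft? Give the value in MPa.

Under the same torque, τ_max = 16T/(πd³) is largest where d is smallest — segment CD (d = 297 mm).
τ_max = 16·985000/(π·(0.297)³) = 1.915×10^8 Pa.

191 MPa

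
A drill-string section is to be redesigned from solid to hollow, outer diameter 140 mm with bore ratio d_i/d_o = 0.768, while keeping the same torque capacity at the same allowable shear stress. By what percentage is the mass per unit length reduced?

Equal τ_max and T ⇒ the solid shaft needs d_s³ = d_o³(1−k⁴), so d_s = 140·(1−0.768⁴)^(1/3) = 121.4 mm.
Area ratio A_h/A_s = d_o²(1−k²)/d_s² = (1−k²)/(1−k⁴)^(2/3) = 0.5455.
Mass saving = 1 − 0.5455 = 45.5 %.

45.5 %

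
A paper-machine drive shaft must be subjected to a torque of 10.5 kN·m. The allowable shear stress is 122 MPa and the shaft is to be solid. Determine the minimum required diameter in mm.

76.0 mm

For a solid shaft τ_max = 16T/(πd³), so d = (16T/(π τ_allow))^(1/3) = (16·10500/(π·1.22×10^8))^(1/3) = 0.07596 m.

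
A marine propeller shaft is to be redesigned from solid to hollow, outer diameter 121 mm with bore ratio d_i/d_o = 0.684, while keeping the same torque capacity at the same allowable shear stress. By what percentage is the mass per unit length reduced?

Equal τ_max and T ⇒ the solid shaft needs d_s³ = d_o³(1−k⁴), so d_s = 121·(1−0.684⁴)^(1/3) = 111.4 mm.
Area ratio A_h/A_s = d_o²(1−k²)/d_s² = (1−k²)/(1−k⁴)^(2/3) = 0.6274.
Mass saving = 1 − 0.6274 = 37.3 %.

37.3 %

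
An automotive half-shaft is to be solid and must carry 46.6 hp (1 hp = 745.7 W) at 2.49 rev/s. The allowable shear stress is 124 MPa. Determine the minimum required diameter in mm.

ω = 2π·2.49 = 15.65 rad/s, so T = P/ω = 46.6×745.7 / 15.65 = 2221 N·m.
For a solid shaft τ_max = 16T/(πd³), so d = (16T/(π τ_allow))^(1/3) = (16·2221/(π·1.24×10^8))^(1/3) = 0.04502 m.

45.0 mm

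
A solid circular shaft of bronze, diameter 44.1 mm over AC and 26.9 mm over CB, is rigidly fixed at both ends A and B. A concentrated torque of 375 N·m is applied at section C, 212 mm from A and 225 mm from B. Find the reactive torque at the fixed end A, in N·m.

332 N·m

Compatibility: T_A·a/J_AC = T_B·b/J_CB with T_A + T_B = T₀.
J_AC = 3.71×10^-7 m⁴, J_CB = 5.14×10^-8 m⁴, so T_A = T₀·(J_AC/a)/((J_AC/a)+(J_CB/b)) = 331.7 N·m, T_B = 43.27 N·m.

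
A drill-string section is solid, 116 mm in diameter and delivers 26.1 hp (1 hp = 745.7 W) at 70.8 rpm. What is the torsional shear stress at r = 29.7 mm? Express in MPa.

ω = 2π·70.8/60 = 7.414 rad/s, so T = P/ω = 26.1×745.7 / 7.414 = 2625 N·m.
J = πd⁴/32 = π(0.116)⁴/32 = 1.778×10^-5 m⁴.
Shear stress varies linearly with radius: τ = T·r/J = 2625 × 0.0297 / 1.778×10^-5 = 4.386×10^6 Pa.

4.39 MPa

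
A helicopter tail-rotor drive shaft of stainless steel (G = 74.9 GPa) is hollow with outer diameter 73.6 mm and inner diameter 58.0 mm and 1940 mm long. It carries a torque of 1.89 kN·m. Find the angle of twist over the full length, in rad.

0.0277 rad

J = π(d_o⁴ − d_i⁴)/32 = π(0.0736⁴ − 0.0580⁴)/32 = 1.770×10^-6 m⁴.
θ = T·L/(G·J) = 1890 × 1.94 / (74.9×10⁹ × 1.770×10^-6) = 0.02766 rad.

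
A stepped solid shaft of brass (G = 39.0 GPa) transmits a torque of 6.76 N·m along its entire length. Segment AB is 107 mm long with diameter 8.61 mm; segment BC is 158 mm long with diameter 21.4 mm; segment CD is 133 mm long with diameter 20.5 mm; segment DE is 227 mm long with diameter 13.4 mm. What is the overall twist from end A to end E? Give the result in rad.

J_AB = π(0.00861)⁴/32 = 5.40×10^-10 m⁴; J_BC = π(0.0214)⁴/32 = 2.06×10^-8 m⁴; J_CD = π(0.0205)⁴/32 = 1.73×10^-8 m⁴; J_DE = π(0.0134)⁴/32 = 3.17×10^-9 m⁴.
θ = (T/G)·Σ L_i/J_i = (6.760/39.0×10⁹)·(0.107/5.40×10^-10 + 0.158/2.06×10^-8 + 0.133/1.73×10^-8 + 0.227/3.17×10^-9) = 0.04947 rad.

0.0495 rad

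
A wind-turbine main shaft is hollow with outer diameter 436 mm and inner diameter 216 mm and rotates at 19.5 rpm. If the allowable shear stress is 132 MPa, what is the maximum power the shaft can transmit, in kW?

4120 kW

J = π(d_o⁴ − d_i⁴)/32 = π(0.436⁴ − 0.216⁴)/32 = 3.334×10^-3 m⁴.
T_max = τ_allow·J/r = 1.32×10^8 × 3.334×10^-3 / 0.218 = 2.019e6 N·m.
ω = 2π·19.5/60 = 2.042 rad/s, so P_max = T_max·ω = 4.122×10^6 W.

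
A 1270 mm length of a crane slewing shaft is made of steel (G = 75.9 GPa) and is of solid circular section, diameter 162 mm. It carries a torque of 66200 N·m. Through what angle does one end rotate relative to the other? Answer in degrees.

J = πd⁴/32 = π(0.162)⁴/32 = 6.762×10^-5 m⁴.
θ = T·L/(G·J) = 66200 × 1.27 / (75.9×10⁹ × 6.762×10^-5) = 0.01638 rad.

0.939°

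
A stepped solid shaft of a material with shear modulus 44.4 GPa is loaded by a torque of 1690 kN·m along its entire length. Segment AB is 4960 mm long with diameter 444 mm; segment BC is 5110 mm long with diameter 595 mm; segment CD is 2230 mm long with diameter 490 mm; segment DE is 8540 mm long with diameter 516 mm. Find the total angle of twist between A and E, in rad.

0.127 rad

J_AB = π(0.444)⁴/32 = 3.82×10^-3 m⁴; J_BC = π(0.595)⁴/32 = 0.0123 m⁴; J_CD = π(0.490)⁴/32 = 5.66×10^-3 m⁴; J_DE = π(0.516)⁴/32 = 6.96×10^-3 m⁴.
θ = (T/G)·Σ L_i/J_i = (1.690e6/44.4×10⁹)·(4.96/3.82×10^-3 + 5.11/0.0123 + 2.23/5.66×10^-3 + 8.54/6.96×10^-3) = 0.1270 rad.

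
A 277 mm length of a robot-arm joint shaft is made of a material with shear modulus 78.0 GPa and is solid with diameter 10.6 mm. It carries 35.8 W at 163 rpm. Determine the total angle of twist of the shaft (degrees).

ω = 2π·163/60 = 17.07 rad/s, so T = P/ω = 35.8 / 17.07 = 2.097 N·m.
J = πd⁴/32 = π(0.0106)⁴/32 = 1.239×10^-9 m⁴.
θ = T·L/(G·J) = 2.097 × 0.277 / (78.0×10⁹ × 1.239×10^-9) = 6.009×10^-3 rad.

0.344°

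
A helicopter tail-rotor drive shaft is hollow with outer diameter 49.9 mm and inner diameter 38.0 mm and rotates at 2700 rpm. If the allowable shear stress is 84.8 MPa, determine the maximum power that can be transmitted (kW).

J = π(d_o⁴ − d_i⁴)/32 = π(0.0499⁴ − 0.0380⁴)/32 = 4.040×10^-7 m⁴.
T_max = τ_allow·J/r = 8.48×10^7 × 4.040×10^-7 / 0.0249 = 1373 N·m.
ω = 2π·2700/60 = 282.7 rad/s, so P_max = T_max·ω = 3.882×10^5 W.

388 kW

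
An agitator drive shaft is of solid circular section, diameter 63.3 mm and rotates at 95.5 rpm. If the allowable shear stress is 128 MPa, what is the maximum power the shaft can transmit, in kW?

J = πd⁴/32 = π(0.0633)⁴/32 = 1.576×10^-6 m⁴.
T_max = τ_allow·J/r = 1.28×10^8 × 1.576×10^-6 / 0.0316 = 6375 N·m.
ω = 2π·95.5/60 = 10.00 rad/s, so P_max = T_max·ω = 6.375×10^4 W.

63.8 kW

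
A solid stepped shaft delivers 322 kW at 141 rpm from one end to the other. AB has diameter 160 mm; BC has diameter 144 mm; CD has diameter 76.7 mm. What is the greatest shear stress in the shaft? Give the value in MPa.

246 MPa

ω = 2π·141/60 = 14.77 rad/s, so T = P/ω = 322×10³ / 14.77 = 21810 N·m.
Under the same torque, τ_max = 16T/(πd³) is largest where d is smallest — segment CD (d = 76.7 mm).
τ_max = 16·21810/(π·(0.0767)³) = 2.461×10^8 Pa.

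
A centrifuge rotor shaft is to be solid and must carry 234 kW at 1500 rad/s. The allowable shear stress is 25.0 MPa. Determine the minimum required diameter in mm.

ω = 1500 rad/s, so T = P/ω = 234×10³ / 1500 = 156.0 N·m.
For a solid shaft τ_max = 16T/(πd³), so d = (16T/(π τ_allow))^(1/3) = (16·156.0/(π·2.50×10^7))^(1/3) = 0.03168 m.

31.7 mm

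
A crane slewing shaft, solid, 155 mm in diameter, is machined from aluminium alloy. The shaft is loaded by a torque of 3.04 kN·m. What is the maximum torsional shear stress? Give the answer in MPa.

4.16 MPa

J = πd⁴/32 = π(0.155)⁴/32 = 5.667×10^-5 m⁴.
τ_max = T·r/J = 3040 × 0.0775 / 5.667×10^-5 = 4.158×10^6 Pa.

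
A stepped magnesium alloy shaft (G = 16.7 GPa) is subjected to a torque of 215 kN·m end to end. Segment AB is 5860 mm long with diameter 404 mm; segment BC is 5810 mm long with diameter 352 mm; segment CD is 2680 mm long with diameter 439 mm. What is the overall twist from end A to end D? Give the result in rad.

0.0879 rad

J_AB = π(0.404)⁴/32 = 2.62×10^-3 m⁴; J_BC = π(0.352)⁴/32 = 1.51×10^-3 m⁴; J_CD = π(0.439)⁴/32 = 3.65×10^-3 m⁴.
θ = (T/G)·Σ L_i/J_i = (215000/16.7×10⁹)·(5.86/2.62×10^-3 + 5.81/1.51×10^-3 + 2.68/3.65×10^-3) = 0.08794 rad.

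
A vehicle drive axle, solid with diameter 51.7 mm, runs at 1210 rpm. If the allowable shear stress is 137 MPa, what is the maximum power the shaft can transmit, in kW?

471 kW

J = πd⁴/32 = π(0.0517)⁴/32 = 7.014×10^-7 m⁴.
T_max = τ_allow·J/r = 1.37×10^8 × 7.014×10^-7 / 0.0259 = 3717 N·m.
ω = 2π·1210/60 = 126.7 rad/s, so P_max = T_max·ω = 4.710×10^5 W.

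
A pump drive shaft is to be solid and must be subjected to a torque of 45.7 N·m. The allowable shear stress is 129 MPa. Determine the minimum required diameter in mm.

For a solid shaft τ_max = 16T/(πd³), so d = (16T/(π τ_allow))^(1/3) = (16·45.70/(π·1.29×10^8))^(1/3) = 0.01217 m.

12.2 mm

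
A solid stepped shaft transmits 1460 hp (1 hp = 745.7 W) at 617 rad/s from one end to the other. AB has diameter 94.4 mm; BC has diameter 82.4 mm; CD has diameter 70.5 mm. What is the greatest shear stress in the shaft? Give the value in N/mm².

ω = 617 rad/s, so T = P/ω = 1460×745.7 / 617.0 = 1765 N·m.
Under the same torque, τ_max = 16T/(πd³) is largest where d is smallest — segment CD (d = 70.5 mm).
τ_max = 16·1765/(π·(0.0705)³) = 2.565×10^7 Pa.

25.6 N/mm²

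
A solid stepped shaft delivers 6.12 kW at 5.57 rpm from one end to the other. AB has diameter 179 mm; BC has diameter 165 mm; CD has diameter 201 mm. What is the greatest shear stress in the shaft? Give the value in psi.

ω = 2π·5.57/60 = 0.5833 rad/s, so T = P/ω = 6.12×10³ / 0.5833 = 10490 N·m.
Under the same torque, τ_max = 16T/(πd³) is largest where d is smallest — segment BC (d = 165 mm).
τ_max = 16·10490/(π·(0.165)³) = 1.190×10^7 Pa.

1730 psi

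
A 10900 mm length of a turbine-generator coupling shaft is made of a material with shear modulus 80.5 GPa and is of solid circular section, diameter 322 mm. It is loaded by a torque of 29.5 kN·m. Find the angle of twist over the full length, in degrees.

J = πd⁴/32 = π(0.322)⁴/32 = 1.055×10^-3 m⁴.
θ = T·L/(G·J) = 29500 × 10.9 / (80.5×10⁹ × 1.055×10^-3) = 3.785×10^-3 rad.

0.217°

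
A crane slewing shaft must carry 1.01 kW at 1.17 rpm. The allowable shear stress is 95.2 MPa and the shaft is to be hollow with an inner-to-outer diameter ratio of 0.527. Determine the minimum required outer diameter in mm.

78.2 mm

ω = 2π·1.17/60 = 0.1225 rad/s, so T = P/ω = 1.01×10³ / 0.1225 = 8243 N·m.
For a hollow shaft with d_i/d_o = 0.527: τ_max = 16T/(π d_o³ (1−k⁴)), so d_o = [16T/(π τ_allow (1−k⁴))]^(1/3) = [16·8243/(π·9.52×10^7·0.9229)]^(1/3) = 0.07818 m.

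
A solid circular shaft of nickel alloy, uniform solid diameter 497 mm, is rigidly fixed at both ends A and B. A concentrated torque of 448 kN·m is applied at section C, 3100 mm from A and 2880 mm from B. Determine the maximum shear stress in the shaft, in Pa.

With uniform GJ and both ends fixed, compatibility θ_AC = θ_CB gives T_A·a = T_B·b, together with T_A + T_B = T₀.
T_A = T₀·b/(a+b) = 448000·2880/5980 = 215800 N·m; T_B = 232200 N·m.
τ in each portion: τ_AC = 8.95×10^6 Pa, τ_CB = 9.63×10^6 Pa; maximum is in CB.
τ_max = T_CB·r/J = 232200·0.248/5.99×10^-3 = 9.635×10^6 Pa.

9.63e6 Pa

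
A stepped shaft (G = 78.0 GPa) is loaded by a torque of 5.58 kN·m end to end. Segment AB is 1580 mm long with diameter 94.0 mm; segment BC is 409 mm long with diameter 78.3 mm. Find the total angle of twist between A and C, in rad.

0.0227 rad

J_AB = π(0.0940)⁴/32 = 7.66×10^-6 m⁴; J_BC = π(0.0783)⁴/32 = 3.69×10^-6 m⁴.
θ = (T/G)·Σ L_i/J_i = (5580/78.0×10⁹)·(1.58/7.66×10^-6 + 0.409/3.69×10^-6) = 0.02268 rad.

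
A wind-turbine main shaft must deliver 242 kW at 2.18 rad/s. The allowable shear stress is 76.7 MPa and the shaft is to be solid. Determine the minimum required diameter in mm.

195 mm

ω = 2.18 rad/s, so T = P/ω = 242×10³ / 2.180 = 111000 N·m.
For a solid shaft τ_max = 16T/(πd³), so d = (16T/(π τ_allow))^(1/3) = (16·111000/(π·7.67×10^7))^(1/3) = 0.1946 m.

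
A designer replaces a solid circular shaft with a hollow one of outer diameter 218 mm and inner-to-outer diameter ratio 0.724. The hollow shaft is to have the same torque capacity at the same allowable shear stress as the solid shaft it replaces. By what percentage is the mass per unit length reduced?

Equal τ_max and T ⇒ the solid shaft needs d_s³ = d_o³(1−k⁴), so d_s = 218·(1−0.724⁴)^(1/3) = 195.9 mm.
Area ratio A_h/A_s = d_o²(1−k²)/d_s² = (1−k²)/(1−k⁴)^(2/3) = 0.5895.
Mass saving = 1 − 0.5895 = 41.1 %.

41.1 %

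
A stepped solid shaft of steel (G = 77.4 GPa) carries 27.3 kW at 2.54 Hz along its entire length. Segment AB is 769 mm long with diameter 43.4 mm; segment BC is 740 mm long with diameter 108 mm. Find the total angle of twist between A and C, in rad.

ω = 2π·2.54 = 15.96 rad/s, so T = P/ω = 27.3×10³ / 15.96 = 1711 N·m.
J_AB = π(0.0434)⁴/32 = 3.48×10^-7 m⁴; J_BC = π(0.108)⁴/32 = 1.34×10^-5 m⁴.
θ = (T/G)·Σ L_i/J_i = (1711/77.4×10⁹)·(0.769/3.48×10^-7 + 0.740/1.34×10^-5) = 0.05002 rad.

0.0500 rad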